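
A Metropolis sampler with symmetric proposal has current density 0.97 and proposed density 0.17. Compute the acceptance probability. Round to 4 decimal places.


For symmetric proposals, acceptance = min(1, pi(x*)/pi(x))
= min(1, 0.17/0.97)
= min(1, 0.1753) = 0.1753

0.1753


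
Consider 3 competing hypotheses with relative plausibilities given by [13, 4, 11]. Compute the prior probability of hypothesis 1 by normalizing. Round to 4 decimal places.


Sum of weights = 13 + 4 + 11 = 28
Normalized prior for H1 = 13 / 28
= 0.4643

0.4643


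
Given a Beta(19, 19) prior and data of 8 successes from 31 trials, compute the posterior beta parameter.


Number of failures = 31 - 8 = 23
Posterior beta = 19 + 23 = 42

42


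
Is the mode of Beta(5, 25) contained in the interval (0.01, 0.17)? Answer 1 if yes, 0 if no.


Mode = (a-1)/(a+b-2) = 4/28 = 0.1429
Interval: (0.01, 0.17)
Contains mode? 1

1


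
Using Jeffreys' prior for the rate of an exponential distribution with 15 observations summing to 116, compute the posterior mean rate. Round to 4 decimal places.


Jeffreys' prior leads to posterior Gamma(15, 116).
Mean = 15/116 = 0.1293

0.1293


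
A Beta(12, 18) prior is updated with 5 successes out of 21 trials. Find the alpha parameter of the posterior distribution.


In the Beta-Binomial conjugate update:
alpha_post = alpha_prior + successes
= 12 + 5
= 17

17


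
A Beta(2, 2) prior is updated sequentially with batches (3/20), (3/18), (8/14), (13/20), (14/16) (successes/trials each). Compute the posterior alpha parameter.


Sequential conjugate updating is equivalent to a single batch update.
Total successes across all batches = 41
alpha_posterior = alpha_prior + total_successes = 2 + 41
= 43

43


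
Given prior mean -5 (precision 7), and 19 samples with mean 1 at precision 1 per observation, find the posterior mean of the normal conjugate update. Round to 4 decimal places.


The posterior mean is a precision-weighted average of prior and data.
Post. prec. = 7 + 19 = 26
Post. mean = (-35 + 19)/26 = -16/26 = -0.6154

-0.6154


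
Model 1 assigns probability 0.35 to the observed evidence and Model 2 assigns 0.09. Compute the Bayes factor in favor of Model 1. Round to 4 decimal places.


BF = P(data|M1) / P(data|M2)
= 0.35 / 0.09 = 3.8889

3.8889


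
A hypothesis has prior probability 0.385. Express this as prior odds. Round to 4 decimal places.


Odds = P(H) / P(not H) = 0.385 / 0.615
= 0.626

0.626


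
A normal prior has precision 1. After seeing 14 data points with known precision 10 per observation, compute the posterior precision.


In the conjugate normal model, precisions add:
tau_posterior = tau_prior + n * tau_data
= 1 + 14*10 = 141

141


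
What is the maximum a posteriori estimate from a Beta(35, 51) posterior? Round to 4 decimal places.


The MAP estimate equals the mode of the distribution.
Mode of Beta(a,b) = (a-1)/(a+b-2)
= 34/84
= 0.4048

0.4048


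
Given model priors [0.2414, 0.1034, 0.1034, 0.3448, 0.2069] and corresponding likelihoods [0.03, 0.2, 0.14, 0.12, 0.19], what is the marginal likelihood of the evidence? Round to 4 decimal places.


P(E) = sum_i P(M_i) P(E|M_i)
= 0.0072 + 0.0207 + 0.0145 + 0.0414 + 0.0393
= 0.1231

0.1231


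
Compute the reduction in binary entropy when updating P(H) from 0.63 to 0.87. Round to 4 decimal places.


H_before = -p*log2(p) - (1-p)*log2(1-p) for p=0.63: 0.9507
H_after for p=0.87: 0.5574
Reduction = 0.9507 - 0.5574 = 0.3932

0.3932


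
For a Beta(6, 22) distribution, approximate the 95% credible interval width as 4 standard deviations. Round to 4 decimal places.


Variance of Beta(a,b) = ab / ((a+b)^2 * (a+b+1))
= 6*22 / ((28)^2 * 29)
= 0.0058
SD = sqrt(0.0058) = 0.0762
Width = 4 * SD = 0.3048

0.3048


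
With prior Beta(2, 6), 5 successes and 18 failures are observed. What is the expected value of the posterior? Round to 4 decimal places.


Posterior = Beta(7, 24)
E[theta] = alpha/(alpha+beta)
= 7/31 = 0.2258

0.2258


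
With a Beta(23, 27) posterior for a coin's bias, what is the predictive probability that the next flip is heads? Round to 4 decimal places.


The predictive probability equals the posterior mean.
P(next = heads) = alpha / (alpha + beta)
= 23 / 50 = 0.46

0.46


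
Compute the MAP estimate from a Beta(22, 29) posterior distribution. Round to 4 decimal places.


MAP = mode of Beta distribution
= (alpha - 1)/(alpha + beta - 2)
= (22-1)/(22+29-2)
= 21/49 = 0.4286

0.4286


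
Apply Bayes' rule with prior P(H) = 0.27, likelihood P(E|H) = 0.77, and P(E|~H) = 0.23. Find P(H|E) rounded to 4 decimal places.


Step 1: Compute marginal P(E) = P(E|H)P(H) + P(E|~H)P(~H)
= 0.77*0.27 + 0.23*0.73 = 0.3758
Step 2: P(H|E) = P(E|H)P(H)/P(E) = 0.2079/0.3758
= 0.5532

0.5532


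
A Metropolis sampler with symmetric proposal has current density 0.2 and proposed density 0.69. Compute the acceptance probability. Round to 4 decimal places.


For symmetric proposals, acceptance = min(1, pi(x*)/pi(x))
= min(1, 0.69/0.2)
= min(1, 3.45) = 1.0

1.0


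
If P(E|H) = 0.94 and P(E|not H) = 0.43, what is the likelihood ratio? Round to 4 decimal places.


Likelihood ratio = P(E|H) / P(E|not H)
= 0.94 / 0.43
= 2.186

2.186


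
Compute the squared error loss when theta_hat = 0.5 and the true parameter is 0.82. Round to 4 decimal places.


L = (theta_hat - theta_true)^2
= (0.5 - 0.82)^2
= -0.32^2 = 0.1024

0.1024


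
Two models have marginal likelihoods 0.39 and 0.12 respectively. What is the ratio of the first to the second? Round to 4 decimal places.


Evidence ratio = 0.39 / 0.12
= 3.25

3.25


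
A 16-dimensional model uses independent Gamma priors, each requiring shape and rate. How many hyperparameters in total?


Per parameter: 2 (shape and rate).
Total = 16 * 2 = 32

32


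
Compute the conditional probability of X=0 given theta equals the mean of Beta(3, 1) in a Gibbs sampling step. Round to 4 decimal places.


Mean of Beta(3, 1) = 0.75
P(X=0 | theta=0.75) = 0.25

0.25


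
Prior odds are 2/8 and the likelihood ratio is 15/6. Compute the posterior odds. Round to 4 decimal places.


Posterior odds = prior odds * likelihood ratio
= (2/8) * (15/6)
= 30 / 48
= 0.625

0.625


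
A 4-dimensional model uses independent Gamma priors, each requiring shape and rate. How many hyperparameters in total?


Per parameter: 2 (shape and rate).
Total = 4 * 2 = 8

8


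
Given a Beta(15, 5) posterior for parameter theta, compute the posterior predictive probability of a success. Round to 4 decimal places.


For a Beta-Bernoulli model, the predictive probability is the mean:
P(success) = 15/(15+5) = 15/20 = 0.75

0.75


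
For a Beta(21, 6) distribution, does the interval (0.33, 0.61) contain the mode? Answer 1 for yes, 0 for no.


Mode of Beta(a,b) = (a-1)/(a+b-2)
= (21-1)/(21+6-2) = 0.8
Check: 0.33 <= 0.8 <= 0.61?
Result: 0

0


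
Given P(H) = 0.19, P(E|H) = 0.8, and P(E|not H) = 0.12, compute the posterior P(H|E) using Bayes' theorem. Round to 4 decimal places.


By Bayes' theorem: P(H|E) = P(E|H)*P(H) / P(E)
P(E) = P(E|H)*P(H) + P(E|not H)*P(not H)
P(E) = 0.8*0.19 + 0.12*0.81 = 0.2492
P(H|E) = 0.8*0.19 / 0.2492 = 0.61

0.61


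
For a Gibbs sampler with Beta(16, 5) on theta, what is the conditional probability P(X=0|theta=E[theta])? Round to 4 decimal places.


E[theta] = 16/(16+5) = 0.7619
P(X=0|theta) = 1 - theta = 0.2381

0.2381


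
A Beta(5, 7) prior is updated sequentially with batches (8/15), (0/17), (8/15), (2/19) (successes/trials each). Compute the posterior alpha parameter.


Sequential conjugate updating is equivalent to a single batch update.
Total successes across all batches = 18
alpha_posterior = alpha_prior + total_successes = 5 + 18
= 23

23


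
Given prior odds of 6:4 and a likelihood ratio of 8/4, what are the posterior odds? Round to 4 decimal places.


Posterior odds = prior odds * LR
Prior odds = 6/4 = 1.5
LR = 8/4 = 2.0
Posterior odds = 1.5 * 2.0 = 3.0

3.0


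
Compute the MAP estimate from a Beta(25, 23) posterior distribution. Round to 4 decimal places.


MAP = mode of Beta distribution
= (alpha - 1)/(alpha + beta - 2)
= (25-1)/(25+23-2)
= 24/46 = 0.5217

0.5217


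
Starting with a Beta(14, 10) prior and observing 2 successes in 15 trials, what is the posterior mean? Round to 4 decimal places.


Posterior parameters: alpha = 14 + 2 = 16
beta = 10 + 13 = 23
Posterior mean = alpha / (alpha + beta) = 16 / 39
= 0.4103

0.4103


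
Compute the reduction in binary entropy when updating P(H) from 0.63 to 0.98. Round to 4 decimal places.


H_before = -p*log2(p) - (1-p)*log2(1-p) for p=0.63: 0.9507
H_after for p=0.98: 0.1414
Reduction = 0.9507 - 0.1414 = 0.8092

0.8092


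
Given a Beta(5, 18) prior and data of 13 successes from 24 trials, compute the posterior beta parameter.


Number of failures = 24 - 13 = 11
Posterior beta = 18 + 11 = 29

29


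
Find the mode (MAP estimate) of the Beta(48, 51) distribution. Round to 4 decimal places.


For Beta(a,b) with a,b > 1:
Mode = (a-1)/(a+b-2) = (48-1)/(99-2)
= 47/97 = 0.4845

0.4845


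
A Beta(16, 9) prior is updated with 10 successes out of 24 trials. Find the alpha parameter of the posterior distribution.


In the Beta-Binomial conjugate update:
alpha_post = alpha_prior + successes
= 16 + 10
= 26

26


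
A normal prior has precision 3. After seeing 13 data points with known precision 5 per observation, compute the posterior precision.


In the conjugate normal model, precisions add:
tau_posterior = tau_prior + n * tau_data
= 3 + 13*5 = 68

68


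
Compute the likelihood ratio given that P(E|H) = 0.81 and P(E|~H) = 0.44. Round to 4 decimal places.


LR = P(E|H) / P(E|~H)
= 0.81 / 0.44 = 1.8409

1.8409


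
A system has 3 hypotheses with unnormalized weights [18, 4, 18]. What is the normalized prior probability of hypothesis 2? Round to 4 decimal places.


The normalized prior is the weight divided by the total.
Total weight = 40
P(H2) = 4 / 40 = 0.1

0.1


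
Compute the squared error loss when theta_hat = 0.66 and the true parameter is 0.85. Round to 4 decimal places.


L = (theta_hat - theta_true)^2
= (0.66 - 0.85)^2
= -0.19^2 = 0.0361

0.0361


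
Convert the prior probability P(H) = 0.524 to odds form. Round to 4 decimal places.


P(not H) = 1 - 0.524 = 0.476
Odds = 0.524 / 0.476 = 1.1008

1.1008


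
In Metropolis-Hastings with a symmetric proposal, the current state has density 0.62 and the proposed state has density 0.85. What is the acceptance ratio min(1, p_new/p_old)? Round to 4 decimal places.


Ratio = p_new / p_old = 0.85 / 0.62 = 1.371
Acceptance = min(1, 1.371) = 1.0

1.0


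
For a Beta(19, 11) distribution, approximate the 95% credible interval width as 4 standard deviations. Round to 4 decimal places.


Variance of Beta(a,b) = ab / ((a+b)^2 * (a+b+1))
= 19*11 / ((30)^2 * 31)
= 0.0075
SD = sqrt(0.0075) = 0.0866
Width = 4 * SD = 0.3462

0.3462


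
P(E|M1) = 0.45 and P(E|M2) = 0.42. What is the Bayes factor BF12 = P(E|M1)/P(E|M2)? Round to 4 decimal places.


Bayes factor BF12 = P(E|M1) / P(E|M2)
= 0.45 / 0.42
= 1.0714

1.0714


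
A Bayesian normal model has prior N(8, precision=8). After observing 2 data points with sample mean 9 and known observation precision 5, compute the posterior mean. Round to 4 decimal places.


Posterior mean = (prior_precision * prior_mean + n * data_precision * data_mean) / (prior_precision + n * data_precision)
Numerator = 8*8 + 2*5*9 = 154
Denominator = 8 + 2*5 = 18
Posterior mean = 8.5556

8.5556


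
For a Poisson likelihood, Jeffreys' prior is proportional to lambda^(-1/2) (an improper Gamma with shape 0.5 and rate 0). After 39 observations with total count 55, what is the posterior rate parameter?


Jeffreys' prior for Poisson is proportional to lambda^(-1/2).
Posterior is Gamma(0.5 + S, 0 + n) = Gamma(0.5 + 55, 39).
Posterior rate = 0 + n = 39

39.0


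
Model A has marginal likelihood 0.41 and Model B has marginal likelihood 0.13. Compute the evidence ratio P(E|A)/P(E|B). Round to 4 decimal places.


Evidence ratio = P(E|A) / P(E|B)
= 0.41 / 0.13
= 3.1538

3.1538


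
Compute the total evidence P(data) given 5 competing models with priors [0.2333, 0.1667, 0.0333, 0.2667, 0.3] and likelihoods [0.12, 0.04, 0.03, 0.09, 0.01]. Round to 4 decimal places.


Marginal likelihood = sum P(model_i) * P(data|model_i)
Model 1: 0.2333 * 0.12 = 0.028
Model 2: 0.1667 * 0.04 = 0.0067
Model 3: 0.0333 * 0.03 = 0.001
Model 4: 0.2667 * 0.09 = 0.024
Model 5: 0.3 * 0.01 = 0.003
Total = 0.0627

0.0627


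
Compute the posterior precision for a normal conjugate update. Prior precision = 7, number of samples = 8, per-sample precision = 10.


tau_post = tau_0 + n * tau
= 7 + 8 * 10 = 87

87


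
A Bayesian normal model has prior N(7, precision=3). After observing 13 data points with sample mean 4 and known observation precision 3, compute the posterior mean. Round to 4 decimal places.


Posterior mean = (prior_precision * prior_mean + n * data_precision * data_mean) / (prior_precision + n * data_precision)
Numerator = 3*7 + 13*3*4 = 177
Denominator = 3 + 13*3 = 42
Posterior mean = 4.2143

4.2143


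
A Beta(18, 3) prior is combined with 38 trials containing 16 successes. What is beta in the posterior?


In conjugate updating:
beta_posterior = beta_prior + (n - k)
= 3 + (38 - 16)
= 3 + 22 = 25

25


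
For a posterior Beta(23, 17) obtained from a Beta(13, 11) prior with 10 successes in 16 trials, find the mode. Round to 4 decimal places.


Mode = (alpha - 1) / (alpha + beta - 2)
= 22 / 38
= 0.5789

0.5789


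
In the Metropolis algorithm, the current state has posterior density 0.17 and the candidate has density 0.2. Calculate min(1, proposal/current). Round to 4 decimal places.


Ratio = 0.2/0.17 = 1.1765
Acceptance probability = min(1, 1.1765)
= 1.0

1.0


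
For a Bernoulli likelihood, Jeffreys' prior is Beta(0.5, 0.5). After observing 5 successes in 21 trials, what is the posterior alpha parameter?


Jeffreys' prior for Bernoulli is Beta(0.5, 0.5).
Posterior is Beta(0.5 + k, 0.5 + n - k).
Posterior alpha = 0.5 + k = 0.5 + 5 = 5.5

5.5


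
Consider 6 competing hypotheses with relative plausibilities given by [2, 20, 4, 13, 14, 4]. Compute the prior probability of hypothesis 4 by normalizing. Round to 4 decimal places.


Sum of weights = 2 + 20 + 4 + 13 + 14 + 4 = 57
Normalized prior for H4 = 13 / 57
= 0.2281

0.2281


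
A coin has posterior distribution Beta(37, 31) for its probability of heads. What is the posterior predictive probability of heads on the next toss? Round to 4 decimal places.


Posterior predictive = E[theta] = alpha/(alpha+beta)
= 37/68
= 0.5441

0.5441


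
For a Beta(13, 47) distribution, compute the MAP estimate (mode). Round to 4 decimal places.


MAP = mode = (a-1)/(a+b-2)
= (13-1)/(13+47-2)
= 12/58 = 0.2069

0.2069


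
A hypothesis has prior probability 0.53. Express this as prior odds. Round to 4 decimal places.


Odds = P(H) / P(not H) = 0.53 / 0.47
= 1.1277

1.1277


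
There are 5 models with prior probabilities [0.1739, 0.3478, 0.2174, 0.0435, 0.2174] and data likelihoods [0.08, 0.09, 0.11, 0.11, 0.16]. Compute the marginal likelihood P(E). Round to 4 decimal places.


P(E) = sum over models of P(M_i) * P(E|M_i)
= 0.1739*0.08 + 0.3478*0.09 + 0.2174*0.11 + 0.0435*0.11 + 0.2174*0.16
= 0.1087

0.1087


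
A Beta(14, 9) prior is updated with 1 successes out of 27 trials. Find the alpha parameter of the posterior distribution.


In the Beta-Binomial conjugate update:
alpha_post = alpha_prior + successes
= 14 + 1
= 15

15


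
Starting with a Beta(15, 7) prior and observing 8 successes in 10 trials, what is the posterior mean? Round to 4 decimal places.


Posterior parameters: alpha = 15 + 8 = 23
beta = 7 + 2 = 9
Posterior mean = alpha / (alpha + beta) = 23 / 32
= 0.7188

0.7188


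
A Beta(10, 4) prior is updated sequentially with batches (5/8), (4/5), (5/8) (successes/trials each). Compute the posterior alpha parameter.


Sequential conjugate updating is equivalent to a single batch update.
Total successes across all batches = 14
alpha_posterior = alpha_prior + total_successes = 10 + 14
= 24

24


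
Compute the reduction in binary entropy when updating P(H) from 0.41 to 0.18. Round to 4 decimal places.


H_before = -p*log2(p) - (1-p)*log2(1-p) for p=0.41: 0.9765
H_after for p=0.18: 0.6801
Reduction = 0.9765 - 0.6801 = 0.2964

0.2964


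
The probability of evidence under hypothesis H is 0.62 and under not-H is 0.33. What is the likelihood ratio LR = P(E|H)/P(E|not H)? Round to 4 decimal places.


LR = 0.62 / 0.33
= 1.8788

1.8788


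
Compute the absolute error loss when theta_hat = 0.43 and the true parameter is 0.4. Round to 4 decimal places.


L = |theta_hat - theta_true|
= |0.43 - 0.4| = 0.03

0.03


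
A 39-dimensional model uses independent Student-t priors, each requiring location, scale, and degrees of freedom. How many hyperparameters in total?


Per parameter: 3 (location, scale, and degrees of freedom).
Total = 39 * 3 = 117

117


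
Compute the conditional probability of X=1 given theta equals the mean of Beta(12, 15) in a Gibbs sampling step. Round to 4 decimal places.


Mean of Beta(12, 15) = 0.4444
P(X=1 | theta=0.4444) = 0.4444

0.4444


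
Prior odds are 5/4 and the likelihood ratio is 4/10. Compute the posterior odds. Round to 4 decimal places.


Posterior odds = prior odds * likelihood ratio
= (5/4) * (4/10)
= 20 / 40
= 0.5

0.5


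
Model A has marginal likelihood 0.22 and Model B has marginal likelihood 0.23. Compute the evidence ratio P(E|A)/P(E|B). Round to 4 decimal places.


Evidence ratio = P(E|A) / P(E|B)
= 0.22 / 0.23
= 0.9565

0.9565


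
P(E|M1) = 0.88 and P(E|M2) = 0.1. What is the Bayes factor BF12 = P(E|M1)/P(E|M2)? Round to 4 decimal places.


Bayes factor BF12 = P(E|M1) / P(E|M2)
= 0.88 / 0.1
= 8.8

8.8


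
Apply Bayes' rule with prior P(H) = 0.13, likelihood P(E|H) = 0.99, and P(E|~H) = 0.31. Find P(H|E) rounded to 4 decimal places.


Step 1: Compute marginal P(E) = P(E|H)P(H) + P(E|~H)P(~H)
= 0.99*0.13 + 0.31*0.87 = 0.3984
Step 2: P(H|E) = P(E|H)P(H)/P(E) = 0.1287/0.3984
= 0.323

0.323


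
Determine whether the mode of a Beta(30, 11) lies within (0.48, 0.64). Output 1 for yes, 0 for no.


First find the mode: (a-1)/(a+b-2) = 0.7436
Is 0.7436 in (0.48, 0.64)? 0

0


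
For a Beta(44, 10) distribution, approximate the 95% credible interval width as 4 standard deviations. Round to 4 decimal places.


Variance of Beta(a,b) = ab / ((a+b)^2 * (a+b+1))
= 44*10 / ((54)^2 * 55)
= 0.0027
SD = sqrt(0.0027) = 0.0524
Width = 4 * SD = 0.2095

0.2095


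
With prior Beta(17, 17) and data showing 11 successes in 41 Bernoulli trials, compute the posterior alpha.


Conjugate update: alpha_posterior = alpha_prior + k
= 17 + 11 = 28

28


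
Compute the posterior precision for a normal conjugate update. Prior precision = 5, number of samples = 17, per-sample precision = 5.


tau_post = tau_0 + n * tau
= 5 + 17 * 5 = 90

90


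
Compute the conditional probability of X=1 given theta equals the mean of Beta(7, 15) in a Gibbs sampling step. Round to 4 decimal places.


Mean of Beta(7, 15) = 0.3182
P(X=1 | theta=0.3182) = 0.3182

0.3182


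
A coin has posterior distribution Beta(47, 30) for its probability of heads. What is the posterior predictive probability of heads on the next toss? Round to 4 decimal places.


Posterior predictive = E[theta] = alpha/(alpha+beta)
= 47/77
= 0.6104

0.6104


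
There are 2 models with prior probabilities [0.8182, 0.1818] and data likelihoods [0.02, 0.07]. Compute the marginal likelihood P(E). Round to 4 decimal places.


P(E) = sum over models of P(M_i) * P(E|M_i)
= 0.8182*0.02 + 0.1818*0.07
= 0.0291

0.0291


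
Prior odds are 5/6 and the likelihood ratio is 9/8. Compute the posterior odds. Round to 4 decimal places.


Posterior odds = prior odds * likelihood ratio
= (5/6) * (9/8)
= 45 / 48
= 0.9375

0.9375


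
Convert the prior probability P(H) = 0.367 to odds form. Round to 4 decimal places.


P(not H) = 1 - 0.367 = 0.633
Odds = 0.367 / 0.633 = 0.5798

0.5798


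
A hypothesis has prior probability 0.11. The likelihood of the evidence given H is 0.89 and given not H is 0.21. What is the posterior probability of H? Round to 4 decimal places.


Using Bayes' theorem:
P(E) = 0.11 * 0.89 + 0.89 * 0.21
P(E) = 0.2848
P(H|E) = (0.11 * 0.89) / 0.2848 = 0.3438

0.3438


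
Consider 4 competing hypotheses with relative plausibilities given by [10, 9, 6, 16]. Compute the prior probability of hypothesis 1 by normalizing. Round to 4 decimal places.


Sum of weights = 10 + 9 + 6 + 16 = 41
Normalized prior for H1 = 10 / 41
= 0.2439

0.2439


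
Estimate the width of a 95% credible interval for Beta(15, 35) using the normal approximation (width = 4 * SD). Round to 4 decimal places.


For Beta(a,b): Var = ab/((a+b)^2(a+b+1))
Var = 0.0041, SD = 0.0642
Approximate 95% CI width = 4 * 0.0642 = 0.2567

0.2567


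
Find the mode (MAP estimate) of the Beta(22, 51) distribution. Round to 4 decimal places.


For Beta(a,b) with a,b > 1:
Mode = (a-1)/(a+b-2) = (22-1)/(73-2)
= 21/71 = 0.2958

0.2958


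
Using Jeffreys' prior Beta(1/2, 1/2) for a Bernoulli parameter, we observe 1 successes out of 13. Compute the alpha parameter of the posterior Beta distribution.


Conjugate update: Beta(0.5 + k, 0.5 + n - k).
k = 1, n - k = 12
Posterior alpha = 0.5 + k = 0.5 + 1 = 1.5

1.5


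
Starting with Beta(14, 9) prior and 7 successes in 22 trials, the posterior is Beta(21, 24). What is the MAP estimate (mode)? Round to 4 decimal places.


The mode of Beta(a, b) when a > 1 and b > 1 is (a-1)/(a+b-2)
= (21 - 1) / (21 + 24 - 2)
= 20 / 43
= 0.4651

0.4651


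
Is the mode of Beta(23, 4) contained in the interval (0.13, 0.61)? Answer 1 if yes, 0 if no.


Mode = (a-1)/(a+b-2) = 22/25 = 0.88
Interval: (0.13, 0.61)
Contains mode? 0

0


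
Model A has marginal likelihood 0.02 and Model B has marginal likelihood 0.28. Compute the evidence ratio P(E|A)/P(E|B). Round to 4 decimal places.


Evidence ratio = P(E|A) / P(E|B)
= 0.02 / 0.28
= 0.0714

0.0714


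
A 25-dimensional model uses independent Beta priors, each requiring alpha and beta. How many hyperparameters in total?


Per parameter: 2 (alpha and beta).
Total = 25 * 2 = 50

50


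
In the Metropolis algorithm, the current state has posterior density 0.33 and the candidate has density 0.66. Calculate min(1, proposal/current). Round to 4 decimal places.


Ratio = 0.66/0.33 = 2.0
Acceptance probability = min(1, 2.0)
= 1.0

1.0


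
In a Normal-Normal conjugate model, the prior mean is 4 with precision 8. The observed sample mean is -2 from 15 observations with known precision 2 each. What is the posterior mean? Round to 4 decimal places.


Posterior precision = tau0 + n*tau = 8 + 15*2 = 38
Posterior mean = (tau0*mu0 + n*tau*xbar) / posterior_precision
= (8*4 + 15*2*-2) / 38
= -28 / 38 = -0.7368

-0.7368


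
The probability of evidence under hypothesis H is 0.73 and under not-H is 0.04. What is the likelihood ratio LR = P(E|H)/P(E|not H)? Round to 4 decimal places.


LR = 0.73 / 0.04
= 18.25

18.25


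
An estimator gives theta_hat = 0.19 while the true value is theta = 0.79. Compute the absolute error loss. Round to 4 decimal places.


The absolute error loss is |theta_hat - theta|
= |0.19 - 0.79|
= 0.6

0.6


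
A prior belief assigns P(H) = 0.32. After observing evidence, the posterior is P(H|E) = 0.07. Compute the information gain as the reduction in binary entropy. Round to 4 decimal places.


H(prior) = -0.32*log2(0.32) - 0.68*log2(0.68)
= 0.9044
H(post) = -0.07*log2(0.07) - 0.93*log2(0.93)
= 0.3659
IG = 0.9044 - 0.3659 = 0.5385

0.5385


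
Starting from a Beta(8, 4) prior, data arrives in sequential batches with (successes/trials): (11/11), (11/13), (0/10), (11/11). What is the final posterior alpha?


In sequential Bayesian updating, we sum all successes.
Total successes = 33
Final alpha = 8 + 33 = 41

41


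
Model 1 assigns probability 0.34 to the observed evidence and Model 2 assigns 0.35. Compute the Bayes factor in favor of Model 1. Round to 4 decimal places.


BF = P(data|M1) / P(data|M2)
= 0.34 / 0.35 = 0.9714

0.9714


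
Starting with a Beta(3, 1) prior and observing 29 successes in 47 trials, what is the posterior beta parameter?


Posterior beta = prior beta + failures
Failures = 47 - 29 = 18
beta_post = 1 + 18 = 19

19


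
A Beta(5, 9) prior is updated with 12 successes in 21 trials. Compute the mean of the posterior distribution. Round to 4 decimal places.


After update: Beta(17, 18)
Mean = 17 / (17 + 18) = 17 / 35
= 0.4857

0.4857


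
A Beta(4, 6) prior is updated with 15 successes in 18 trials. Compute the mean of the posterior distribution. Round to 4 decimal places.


After update: Beta(19, 9)
Mean = 19 / (19 + 9) = 19 / 28
= 0.6786

0.6786


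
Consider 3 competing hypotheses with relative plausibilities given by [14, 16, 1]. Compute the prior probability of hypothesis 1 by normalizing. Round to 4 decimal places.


Sum of weights = 14 + 16 + 1 = 31
Normalized prior for H1 = 14 / 31
= 0.4516

0.4516


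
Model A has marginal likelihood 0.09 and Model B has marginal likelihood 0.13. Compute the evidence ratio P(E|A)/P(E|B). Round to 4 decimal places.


Evidence ratio = P(E|A) / P(E|B)
= 0.09 / 0.13
= 0.6923

0.6923


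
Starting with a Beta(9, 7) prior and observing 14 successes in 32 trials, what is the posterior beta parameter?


Posterior beta = prior beta + failures
Failures = 32 - 14 = 18
beta_post = 7 + 18 = 25

25


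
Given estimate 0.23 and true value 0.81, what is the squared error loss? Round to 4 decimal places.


Squared error = (estimate - true)^2
Difference = -0.58
Loss = -0.58^2 = 0.3364

0.3364


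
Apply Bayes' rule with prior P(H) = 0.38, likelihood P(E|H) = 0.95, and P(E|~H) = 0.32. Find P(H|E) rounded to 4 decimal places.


Step 1: Compute marginal P(E) = P(E|H)P(H) + P(E|~H)P(~H)
= 0.95*0.38 + 0.32*0.62 = 0.5594
Step 2: P(H|E) = P(E|H)P(H)/P(E) = 0.361/0.5594
= 0.6453

0.6453


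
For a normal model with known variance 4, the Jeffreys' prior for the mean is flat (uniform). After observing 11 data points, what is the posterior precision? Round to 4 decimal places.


Jeffreys' prior for normal mean (known variance) is flat.
Prior precision = 0.
Posterior precision = prior_prec + n/sigma^2 = 0 + 11/4
= 2.75

2.75


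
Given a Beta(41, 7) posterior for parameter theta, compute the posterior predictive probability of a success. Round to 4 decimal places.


For a Beta-Bernoulli model, the predictive probability is the mean:
P(success) = 41/(41+7) = 41/48 = 0.8542

0.8542


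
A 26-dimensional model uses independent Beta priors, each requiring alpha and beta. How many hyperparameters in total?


Per parameter: 2 (alpha and beta).
Total = 26 * 2 = 52

52


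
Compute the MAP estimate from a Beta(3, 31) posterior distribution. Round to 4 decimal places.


MAP = mode of Beta distribution
= (alpha - 1)/(alpha + beta - 2)
= (3-1)/(3+31-2)
= 2/32 = 0.0625

0.0625


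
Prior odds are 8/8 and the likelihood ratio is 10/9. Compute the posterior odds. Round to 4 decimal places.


Posterior odds = prior odds * likelihood ratio
= (8/8) * (10/9)
= 80 / 72
= 1.1111

1.1111


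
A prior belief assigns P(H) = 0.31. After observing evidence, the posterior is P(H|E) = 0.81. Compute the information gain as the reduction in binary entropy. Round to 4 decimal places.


H(prior) = -0.31*log2(0.31) - 0.69*log2(0.69)
= 0.8932
H(post) = -0.81*log2(0.81) - 0.19*log2(0.19)
= 0.7015
IG = 0.8932 - 0.7015 = 0.1917

0.1917


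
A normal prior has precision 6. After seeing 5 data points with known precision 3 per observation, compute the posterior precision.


In the conjugate normal model, precisions add:
tau_posterior = tau_prior + n * tau_data
= 6 + 5*3 = 21

21


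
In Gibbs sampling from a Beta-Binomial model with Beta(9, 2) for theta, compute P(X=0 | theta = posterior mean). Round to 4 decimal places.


Posterior mean = alpha/(alpha+beta) = 9/11 = 0.8182
P(X=0|theta=mean) = 1 - theta = 0.1818

0.1818


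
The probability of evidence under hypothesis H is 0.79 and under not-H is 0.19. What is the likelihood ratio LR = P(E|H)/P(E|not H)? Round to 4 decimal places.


LR = 0.79 / 0.19
= 4.1579

4.1579


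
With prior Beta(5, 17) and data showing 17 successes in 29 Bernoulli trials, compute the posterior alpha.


Conjugate update: alpha_posterior = alpha_prior + k
= 5 + 17 = 22

22


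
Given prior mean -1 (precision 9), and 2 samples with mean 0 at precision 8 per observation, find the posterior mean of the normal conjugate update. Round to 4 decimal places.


The posterior mean is a precision-weighted average of prior and data.
Post. prec. = 9 + 16 = 25
Post. mean = (-9 + 0)/25 = -9/25 = -0.36

-0.36


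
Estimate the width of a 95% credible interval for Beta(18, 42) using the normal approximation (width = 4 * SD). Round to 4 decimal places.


For Beta(a,b): Var = ab/((a+b)^2(a+b+1))
Var = 0.0034, SD = 0.0587
Approximate 95% CI width = 4 * 0.0587 = 0.2347

0.2347


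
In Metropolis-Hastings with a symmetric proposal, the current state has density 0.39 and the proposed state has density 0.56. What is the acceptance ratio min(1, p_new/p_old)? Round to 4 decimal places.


Ratio = p_new / p_old = 0.56 / 0.39 = 1.4359
Acceptance = min(1, 1.4359) = 1.0

1.0


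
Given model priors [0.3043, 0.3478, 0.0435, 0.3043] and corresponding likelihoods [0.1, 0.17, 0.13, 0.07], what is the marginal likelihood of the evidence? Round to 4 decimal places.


P(E) = sum_i P(M_i) P(E|M_i)
= 0.0304 + 0.0591 + 0.0057 + 0.0213
= 0.1165

0.1165


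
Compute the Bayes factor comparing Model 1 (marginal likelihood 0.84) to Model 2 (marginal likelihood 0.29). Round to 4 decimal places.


BF12 = marginal likelihood of M1 / marginal likelihood of M2
= 0.84/0.29
= 2.8966

2.8966


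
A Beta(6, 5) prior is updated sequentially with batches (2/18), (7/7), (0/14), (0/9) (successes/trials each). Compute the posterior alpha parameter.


Sequential conjugate updating is equivalent to a single batch update.
Total successes across all batches = 9
alpha_posterior = alpha_prior + total_successes = 6 + 9
= 15

15


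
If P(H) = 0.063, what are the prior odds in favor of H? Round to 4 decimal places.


Prior odds = P(H) / (1 - P(H))
= 0.063 / 0.937
= 0.0672

0.0672


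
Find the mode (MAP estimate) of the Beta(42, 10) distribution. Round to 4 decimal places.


For Beta(a,b) with a,b > 1:
Mode = (a-1)/(a+b-2) = (42-1)/(52-2)
= 41/50 = 0.82

0.82


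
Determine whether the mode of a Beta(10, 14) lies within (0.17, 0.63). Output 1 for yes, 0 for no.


First find the mode: (a-1)/(a+b-2) = 0.4091
Is 0.4091 in (0.17, 0.63)? 1

1


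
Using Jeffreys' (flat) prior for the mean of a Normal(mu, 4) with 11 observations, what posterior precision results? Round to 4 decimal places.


Flat prior means prior precision is 0.
Posterior precision = n / sigma^2 = 11/4 = 2.75

2.75


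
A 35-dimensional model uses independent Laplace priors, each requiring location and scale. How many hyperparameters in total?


Per parameter: 2 (location and scale).
Total = 35 * 2 = 70

70


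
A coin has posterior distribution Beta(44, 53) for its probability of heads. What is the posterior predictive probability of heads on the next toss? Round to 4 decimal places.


Posterior predictive = E[theta] = alpha/(alpha+beta)
= 44/97
= 0.4536

0.4536


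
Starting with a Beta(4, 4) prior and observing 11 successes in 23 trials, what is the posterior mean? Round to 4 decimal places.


Posterior parameters: alpha = 4 + 11 = 15
beta = 4 + 12 = 16
Posterior mean = alpha / (alpha + beta) = 15 / 31
= 0.4839

0.4839


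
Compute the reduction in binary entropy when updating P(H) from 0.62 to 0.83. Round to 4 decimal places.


H_before = -p*log2(p) - (1-p)*log2(1-p) for p=0.62: 0.958
H_after for p=0.83: 0.6577
Reduction = 0.958 - 0.6577 = 0.3003

0.3003


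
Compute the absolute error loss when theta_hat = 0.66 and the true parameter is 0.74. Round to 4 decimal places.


L = |theta_hat - theta_true|
= |0.66 - 0.74| = 0.08

0.08


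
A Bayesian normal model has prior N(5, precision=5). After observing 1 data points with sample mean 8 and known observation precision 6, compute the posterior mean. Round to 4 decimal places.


Posterior mean = (prior_precision * prior_mean + n * data_precision * data_mean) / (prior_precision + n * data_precision)
Numerator = 5*5 + 1*6*8 = 73
Denominator = 5 + 1*6 = 11
Posterior mean = 6.6364

6.6364


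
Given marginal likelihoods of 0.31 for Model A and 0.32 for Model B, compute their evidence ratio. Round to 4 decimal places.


Ratio = ML(A) / ML(B) = 0.31/0.32
= 0.9688

0.9688


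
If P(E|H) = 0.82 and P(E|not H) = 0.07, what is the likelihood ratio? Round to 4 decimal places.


Likelihood ratio = P(E|H) / P(E|not H)
= 0.82 / 0.07
= 11.7143

11.7143


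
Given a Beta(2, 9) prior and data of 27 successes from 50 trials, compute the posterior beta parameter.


Number of failures = 50 - 27 = 23
Posterior beta = 9 + 23 = 32

32


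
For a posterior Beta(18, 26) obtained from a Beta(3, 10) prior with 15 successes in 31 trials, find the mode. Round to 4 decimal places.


Mode = (alpha - 1) / (alpha + beta - 2)
= 17 / 42
= 0.4048

0.4048


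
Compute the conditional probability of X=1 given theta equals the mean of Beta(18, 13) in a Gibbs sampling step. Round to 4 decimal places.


Mean of Beta(18, 13) = 0.5806
P(X=1 | theta=0.5806) = 0.5806

0.5806


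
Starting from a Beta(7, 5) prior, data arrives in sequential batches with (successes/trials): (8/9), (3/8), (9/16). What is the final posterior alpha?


In sequential Bayesian updating, we sum all successes.
Total successes = 20
Final alpha = 7 + 20 = 27

27


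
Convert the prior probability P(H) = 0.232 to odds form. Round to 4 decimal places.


P(not H) = 1 - 0.232 = 0.768
Odds = 0.232 / 0.768 = 0.3021

0.3021


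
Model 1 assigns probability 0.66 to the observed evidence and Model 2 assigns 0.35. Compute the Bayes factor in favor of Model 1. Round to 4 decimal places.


BF = P(data|M1) / P(data|M2)
= 0.66 / 0.35 = 1.8857

1.8857


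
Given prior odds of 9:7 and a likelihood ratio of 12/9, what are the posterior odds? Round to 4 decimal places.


Posterior odds = prior odds * LR
Prior odds = 9/7 = 1.2857
LR = 12/9 = 1.3333
Posterior odds = 1.2857 * 1.3333 = 1.7143

1.7143


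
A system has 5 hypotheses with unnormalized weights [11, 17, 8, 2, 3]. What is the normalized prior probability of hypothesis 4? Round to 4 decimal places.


The normalized prior is the weight divided by the total.
Total weight = 41
P(H4) = 2 / 41 = 0.0488

0.0488


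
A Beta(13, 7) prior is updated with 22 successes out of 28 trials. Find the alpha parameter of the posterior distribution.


In the Beta-Binomial conjugate update:
alpha_post = alpha_prior + successes
= 13 + 22
= 35

35


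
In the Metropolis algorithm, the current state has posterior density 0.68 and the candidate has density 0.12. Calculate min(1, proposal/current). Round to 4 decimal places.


Ratio = 0.12/0.68 = 0.1765
Acceptance probability = min(1, 0.1765)
= 0.1765

0.1765


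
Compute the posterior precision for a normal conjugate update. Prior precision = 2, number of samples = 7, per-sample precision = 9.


tau_post = tau_0 + n * tau
= 2 + 7 * 9 = 65

65


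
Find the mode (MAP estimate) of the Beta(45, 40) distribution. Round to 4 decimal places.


For Beta(a,b) with a,b > 1:
Mode = (a-1)/(a+b-2) = (45-1)/(85-2)
= 44/83 = 0.5301

0.5301


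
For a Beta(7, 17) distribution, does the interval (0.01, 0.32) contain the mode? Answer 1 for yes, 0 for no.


Mode of Beta(a,b) = (a-1)/(a+b-2)
= (7-1)/(7+17-2) = 0.2727
Check: 0.01 <= 0.2727 <= 0.32?
Result: 1

1


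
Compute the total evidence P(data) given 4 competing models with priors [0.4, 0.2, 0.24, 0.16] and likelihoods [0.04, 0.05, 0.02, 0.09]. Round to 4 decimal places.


Marginal likelihood = sum P(model_i) * P(data|model_i)
Model 1: 0.4 * 0.04 = 0.016
Model 2: 0.2 * 0.05 = 0.01
Model 3: 0.24 * 0.02 = 0.0048
Model 4: 0.16 * 0.09 = 0.0144
Total = 0.0452

0.0452


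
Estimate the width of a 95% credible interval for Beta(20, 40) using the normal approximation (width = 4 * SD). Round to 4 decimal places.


For Beta(a,b): Var = ab/((a+b)^2(a+b+1))
Var = 0.0036, SD = 0.0604
Approximate 95% CI width = 4 * 0.0604 = 0.2414

0.2414


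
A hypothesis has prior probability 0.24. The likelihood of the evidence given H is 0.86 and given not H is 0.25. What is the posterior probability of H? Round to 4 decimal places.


Using Bayes' theorem:
P(E) = 0.24 * 0.86 + 0.76 * 0.25
P(E) = 0.3964
P(H|E) = (0.24 * 0.86) / 0.3964 = 0.5207

0.5207


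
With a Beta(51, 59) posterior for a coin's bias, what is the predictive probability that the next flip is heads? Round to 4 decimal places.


The predictive probability equals the posterior mean.
P(next = heads) = alpha / (alpha + beta)
= 51 / 110 = 0.4636

0.4636


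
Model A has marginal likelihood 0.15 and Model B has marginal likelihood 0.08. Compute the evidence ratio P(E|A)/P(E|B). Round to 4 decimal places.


Evidence ratio = P(E|A) / P(E|B)
= 0.15 / 0.08
= 1.875

1.875


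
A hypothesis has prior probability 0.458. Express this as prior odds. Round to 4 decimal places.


Odds = P(H) / P(not H) = 0.458 / 0.542
= 0.845

0.845


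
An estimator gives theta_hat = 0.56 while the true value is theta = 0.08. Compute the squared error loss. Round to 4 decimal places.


The squared error loss is (theta_hat - theta)^2
= (0.56 - 0.08)^2
= (0.48)^2 = 0.2304

0.2304


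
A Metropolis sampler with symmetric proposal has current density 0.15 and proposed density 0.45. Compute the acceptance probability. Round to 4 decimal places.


For symmetric proposals, acceptance = min(1, pi(x*)/pi(x))
= min(1, 0.45/0.15)
= min(1, 3.0) = 1.0

1.0


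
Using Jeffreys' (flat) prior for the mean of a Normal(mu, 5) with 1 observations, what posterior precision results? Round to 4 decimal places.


Flat prior means prior precision is 0.
Posterior precision = n / sigma^2 = 1/5 = 0.2

0.2


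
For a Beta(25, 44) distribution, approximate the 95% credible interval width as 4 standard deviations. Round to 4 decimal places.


Variance of Beta(a,b) = ab / ((a+b)^2 * (a+b+1))
= 25*44 / ((69)^2 * 70)
= 0.0033
SD = sqrt(0.0033) = 0.0575
Width = 4 * SD = 0.2298

0.2298


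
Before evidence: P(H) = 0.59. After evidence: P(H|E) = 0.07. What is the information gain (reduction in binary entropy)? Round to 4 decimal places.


Prior entropy = 0.9765
Posterior entropy = 0.3659
Information gain = 0.9765 - 0.3659 = 0.6106

0.6106


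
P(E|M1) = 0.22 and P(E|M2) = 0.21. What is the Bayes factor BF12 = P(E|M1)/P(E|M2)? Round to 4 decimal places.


Bayes factor BF12 = P(E|M1) / P(E|M2)
= 0.22 / 0.21
= 1.0476

1.0476


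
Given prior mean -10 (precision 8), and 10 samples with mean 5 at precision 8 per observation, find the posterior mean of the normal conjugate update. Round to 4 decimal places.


The posterior mean is a precision-weighted average of prior and data.
Post. prec. = 8 + 80 = 88
Post. mean = (-80 + 400)/88 = 320/88 = 3.6364

3.6364


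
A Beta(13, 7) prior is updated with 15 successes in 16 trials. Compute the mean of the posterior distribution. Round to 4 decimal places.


After update: Beta(28, 8)
Mean = 28 / (28 + 8) = 28 / 36
= 0.7778

0.7778
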